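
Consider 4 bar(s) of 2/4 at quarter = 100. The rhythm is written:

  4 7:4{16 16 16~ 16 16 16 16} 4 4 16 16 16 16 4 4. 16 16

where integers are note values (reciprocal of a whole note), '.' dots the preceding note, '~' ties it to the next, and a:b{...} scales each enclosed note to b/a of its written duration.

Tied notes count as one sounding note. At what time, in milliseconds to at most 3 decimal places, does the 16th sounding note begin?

note 16 onset = 15/2b = 4500.0ms

1. 0.0ms @ 0 + 600.0ms (1)
2. 600.0ms @ 1 + 85.714ms (1/7)
3. 685.714ms @ 8/7 + 85.714ms (1/7)
4. 771.429ms @ 9/7 + 171.429ms (2/7)
5. 942.857ms @ 11/7 + 85.714ms (1/7)
6. 1028.571ms @ 12/7 + 85.714ms (1/7)
7. 1114.286ms @ 13/7 + 85.714ms (1/7)
8. 1200.0ms @ 2 + 600.0ms (1)
9. 1800.0ms @ 3 + 600.0ms (1)
10. 2400.0ms @ 4 + 150.0ms (1/4)
11. 2550.0ms @ 17/4 + 150.0ms (1/4)
12. 2700.0ms @ 9/2 + 150.0ms (1/4)
13. 2850.0ms @ 19/4 + 150.0ms (1/4)
14. 3000.0ms @ 5 + 600.0ms (1)
15. 3600.0ms @ 6 + 900.0ms (3/2)
16. 4500.0ms @ 15/2 + 150.0ms (1/4)
17. 4650.0ms @ 31/4 + 150.0ms (1/4)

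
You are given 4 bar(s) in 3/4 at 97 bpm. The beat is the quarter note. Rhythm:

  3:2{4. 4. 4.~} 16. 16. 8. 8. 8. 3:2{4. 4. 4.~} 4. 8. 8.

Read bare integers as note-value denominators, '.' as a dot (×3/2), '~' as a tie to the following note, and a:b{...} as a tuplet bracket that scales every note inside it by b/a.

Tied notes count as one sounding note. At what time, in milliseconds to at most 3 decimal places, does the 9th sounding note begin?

1. 0.0ms @ 0 + 618.557ms (1)
2. 618.557ms @ 1 + 618.557ms (1)
3. 1237.113ms @ 2 + 850.515ms (11/8)
4. 2087.629ms @ 27/8 + 231.959ms (3/8)
5. 2319.588ms @ 15/4 + 463.918ms (3/4)
6. 2783.505ms @ 9/2 + 463.918ms (3/4)
7. 3247.423ms @ 21/4 + 463.918ms (3/4)
8. 3711.34ms @ 6 + 618.557ms (1)
9. 4329.897ms @ 7 + 618.557ms (1)
10. 4948.454ms @ 8 + 1546.392ms (5/2)
11. 6494.845ms @ 21/2 + 463.918ms (3/4)
12. 6958.763ms @ 45/4 + 463.918ms (3/4)

note 9 onset = 7b = 4329.897ms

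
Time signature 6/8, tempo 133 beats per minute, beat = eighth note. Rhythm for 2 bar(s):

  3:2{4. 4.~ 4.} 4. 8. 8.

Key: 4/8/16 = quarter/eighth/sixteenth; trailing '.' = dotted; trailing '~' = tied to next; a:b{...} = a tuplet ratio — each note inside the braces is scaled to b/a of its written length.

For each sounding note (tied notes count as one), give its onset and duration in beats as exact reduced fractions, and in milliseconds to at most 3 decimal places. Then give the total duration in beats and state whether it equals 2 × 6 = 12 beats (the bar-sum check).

1) 0.0ms=0b +902.256ms=2b
2) 902.256ms=2b +1804.511ms=4b
3) 2706.767ms=6b +1353.383ms=3b
4) 4060.15ms=9b +676.692ms=3/2b
5) 4736.842ms=21/2b +676.692ms=3/2b
Σ=12b of 12 (133bpm 6/8) — PASS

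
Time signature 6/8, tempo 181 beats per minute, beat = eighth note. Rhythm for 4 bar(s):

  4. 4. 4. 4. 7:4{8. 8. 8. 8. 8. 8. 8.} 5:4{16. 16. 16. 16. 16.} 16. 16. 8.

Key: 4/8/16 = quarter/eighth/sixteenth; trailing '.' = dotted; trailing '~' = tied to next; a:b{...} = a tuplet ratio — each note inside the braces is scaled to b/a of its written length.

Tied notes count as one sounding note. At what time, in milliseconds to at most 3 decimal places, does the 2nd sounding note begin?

note 2 onset = 3b = 994.475ms

1. 0.0ms @ 0 + 994.475ms (3)
2. 994.475ms @ 3 + 994.475ms (3)
3. 1988.95ms @ 6 + 994.475ms (3)
4. 2983.425ms @ 9 + 994.475ms (3)
5. 3977.901ms @ 12 + 284.136ms (6/7)
6. 4262.036ms @ 90/7 + 284.136ms (6/7)
7. 4546.172ms @ 96/7 + 284.136ms (6/7)
8. 4830.308ms @ 102/7 + 284.136ms (6/7)
9. 5114.444ms @ 108/7 + 284.136ms (6/7)
10. 5398.579ms @ 114/7 + 284.136ms (6/7)
11. 5682.715ms @ 120/7 + 284.136ms (6/7)
12. 5966.851ms @ 18 + 198.895ms (3/5)
13. 6165.746ms @ 93/5 + 198.895ms (3/5)
14. 6364.641ms @ 96/5 + 198.895ms (3/5)
15. 6563.536ms @ 99/5 + 198.895ms (3/5)
16. 6762.431ms @ 102/5 + 198.895ms (3/5)
17. 6961.326ms @ 21 + 248.619ms (3/4)
18. 7209.945ms @ 87/4 + 248.619ms (3/4)
19. 7458.564ms @ 45/2 + 497.238ms (3/2)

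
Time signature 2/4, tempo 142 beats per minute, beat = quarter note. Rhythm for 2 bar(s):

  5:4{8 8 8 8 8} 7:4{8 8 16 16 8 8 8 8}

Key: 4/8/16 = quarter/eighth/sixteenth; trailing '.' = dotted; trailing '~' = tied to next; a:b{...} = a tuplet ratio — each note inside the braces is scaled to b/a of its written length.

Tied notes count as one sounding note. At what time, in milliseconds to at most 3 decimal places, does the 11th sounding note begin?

note 11 onset = 22/7b = 1327.968ms

1. 0.0ms @ 0 + 169.014ms (2/5)
2. 169.014ms @ 2/5 + 169.014ms (2/5)
3. 338.028ms @ 4/5 + 169.014ms (2/5)
4. 507.042ms @ 6/5 + 169.014ms (2/5)
5. 676.056ms @ 8/5 + 169.014ms (2/5)
6. 845.07ms @ 2 + 120.724ms (2/7)
7. 965.795ms @ 16/7 + 120.724ms (2/7)
8. 1086.519ms @ 18/7 + 60.362ms (1/7)
9. 1146.881ms @ 19/7 + 60.362ms (1/7)
10. 1207.243ms @ 20/7 + 120.724ms (2/7)
11. 1327.968ms @ 22/7 + 120.724ms (2/7)
12. 1448.692ms @ 24/7 + 120.724ms (2/7)
13. 1569.416ms @ 26/7 + 120.724ms (2/7)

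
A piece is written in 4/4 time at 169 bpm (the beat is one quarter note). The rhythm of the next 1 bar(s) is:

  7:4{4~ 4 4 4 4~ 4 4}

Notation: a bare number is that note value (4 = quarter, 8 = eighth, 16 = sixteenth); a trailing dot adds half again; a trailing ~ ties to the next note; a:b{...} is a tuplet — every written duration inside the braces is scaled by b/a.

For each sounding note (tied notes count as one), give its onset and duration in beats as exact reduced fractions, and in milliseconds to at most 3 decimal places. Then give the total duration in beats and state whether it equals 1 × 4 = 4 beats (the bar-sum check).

1) 0.0ms=0b +405.748ms=8/7b
2) 405.748ms=8/7b +202.874ms=4/7b
3) 608.622ms=12/7b +202.874ms=4/7b
4) 811.496ms=16/7b +405.748ms=8/7b
5) 1217.244ms=24/7b +202.874ms=4/7b
Σ=4b of 4 (169bpm 4/4) — PASS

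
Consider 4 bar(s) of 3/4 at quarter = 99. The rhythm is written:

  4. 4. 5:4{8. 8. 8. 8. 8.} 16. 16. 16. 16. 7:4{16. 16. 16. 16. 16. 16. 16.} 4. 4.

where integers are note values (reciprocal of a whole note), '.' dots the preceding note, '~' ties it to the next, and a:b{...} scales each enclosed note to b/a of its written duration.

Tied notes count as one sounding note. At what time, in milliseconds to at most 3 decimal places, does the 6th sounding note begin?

1. 0.0ms @ 0 + 909.091ms (3/2)
2. 909.091ms @ 3/2 + 909.091ms (3/2)
3. 1818.182ms @ 3 + 363.636ms (3/5)
4. 2181.818ms @ 18/5 + 363.636ms (3/5)
5. 2545.455ms @ 21/5 + 363.636ms (3/5)
6. 2909.091ms @ 24/5 + 363.636ms (3/5)
7. 3272.727ms @ 27/5 + 363.636ms (3/5)
8. 3636.364ms @ 6 + 227.273ms (3/8)
9. 3863.636ms @ 51/8 + 227.273ms (3/8)
10. 4090.909ms @ 27/4 + 227.273ms (3/8)
11. 4318.182ms @ 57/8 + 227.273ms (3/8)
12. 4545.455ms @ 15/2 + 129.87ms (3/14)
13. 4675.325ms @ 54/7 + 129.87ms (3/14)
14. 4805.195ms @ 111/14 + 129.87ms (3/14)
15. 4935.065ms @ 57/7 + 129.87ms (3/14)
16. 5064.935ms @ 117/14 + 129.87ms (3/14)
17. 5194.805ms @ 60/7 + 129.87ms (3/14)
18. 5324.675ms @ 123/14 + 129.87ms (3/14)
19. 5454.545ms @ 9 + 909.091ms (3/2)
20. 6363.636ms @ 21/2 + 909.091ms (3/2)

note 6 onset = 24/5b = 2909.091ms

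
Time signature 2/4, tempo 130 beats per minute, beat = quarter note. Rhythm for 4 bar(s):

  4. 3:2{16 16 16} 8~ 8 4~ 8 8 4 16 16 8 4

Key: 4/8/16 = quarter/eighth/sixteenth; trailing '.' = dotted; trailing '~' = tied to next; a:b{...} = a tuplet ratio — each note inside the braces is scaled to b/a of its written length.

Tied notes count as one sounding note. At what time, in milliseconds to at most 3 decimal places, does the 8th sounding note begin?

1. 0.0ms @ 0 + 692.308ms (3/2)
2. 692.308ms @ 3/2 + 76.923ms (1/6)
3. 769.231ms @ 5/3 + 76.923ms (1/6)
4. 846.154ms @ 11/6 + 76.923ms (1/6)
5. 923.077ms @ 2 + 461.538ms (1)
6. 1384.615ms @ 3 + 692.308ms (3/2)
7. 2076.923ms @ 9/2 + 230.769ms (1/2)
8. 2307.692ms @ 5 + 461.538ms (1)
9. 2769.231ms @ 6 + 115.385ms (1/4)
10. 2884.615ms @ 25/4 + 115.385ms (1/4)
11. 3000.0ms @ 13/2 + 230.769ms (1/2)
12. 3230.769ms @ 7 + 461.538ms (1)

note 8 onset = 5b = 2307.692ms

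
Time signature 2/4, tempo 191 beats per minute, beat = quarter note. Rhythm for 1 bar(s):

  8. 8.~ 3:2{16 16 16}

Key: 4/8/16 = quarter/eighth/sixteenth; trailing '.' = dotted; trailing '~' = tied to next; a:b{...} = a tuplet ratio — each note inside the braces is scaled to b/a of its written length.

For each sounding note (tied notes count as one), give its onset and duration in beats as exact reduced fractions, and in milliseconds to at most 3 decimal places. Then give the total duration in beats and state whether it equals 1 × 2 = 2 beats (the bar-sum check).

1) 0.0ms=0b +235.602ms=3/4b
2) 235.602ms=3/4b +287.958ms=11/12b
3) 523.56ms=5/3b +52.356ms=1/6b
4) 575.916ms=11/6b +52.356ms=1/6b
Σ=2b of 2 (191bpm 2/4) — PASS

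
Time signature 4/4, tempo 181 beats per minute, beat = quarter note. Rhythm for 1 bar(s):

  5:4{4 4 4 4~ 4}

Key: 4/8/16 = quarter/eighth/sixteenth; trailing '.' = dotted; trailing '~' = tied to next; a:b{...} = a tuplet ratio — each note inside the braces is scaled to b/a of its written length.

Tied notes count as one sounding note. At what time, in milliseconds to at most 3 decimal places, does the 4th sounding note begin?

note 4 onset = 12/5b = 795.58ms

1. 0.0ms @ 0 + 265.193ms (4/5)
2. 265.193ms @ 4/5 + 265.193ms (4/5)
3. 530.387ms @ 8/5 + 265.193ms (4/5)
4. 795.58ms @ 12/5 + 530.387ms (8/5)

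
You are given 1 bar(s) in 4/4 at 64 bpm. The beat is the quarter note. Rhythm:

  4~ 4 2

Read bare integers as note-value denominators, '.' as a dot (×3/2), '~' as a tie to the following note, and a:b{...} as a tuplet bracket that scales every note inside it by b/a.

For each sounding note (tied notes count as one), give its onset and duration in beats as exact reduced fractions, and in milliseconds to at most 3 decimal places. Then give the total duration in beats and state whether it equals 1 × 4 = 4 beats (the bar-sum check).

1) 0.0ms=0b +1875.0ms=2b
2) 1875.0ms=2b +1875.0ms=2b
Σ=4b of 4 (64bpm 4/4) — PASS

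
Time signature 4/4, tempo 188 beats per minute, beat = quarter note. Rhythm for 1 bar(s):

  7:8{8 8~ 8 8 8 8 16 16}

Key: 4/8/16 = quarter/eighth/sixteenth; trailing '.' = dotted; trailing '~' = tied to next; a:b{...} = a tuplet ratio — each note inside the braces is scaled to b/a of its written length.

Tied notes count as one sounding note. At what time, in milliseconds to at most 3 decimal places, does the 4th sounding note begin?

1. 0.0ms @ 0 + 182.371ms (4/7)
2. 182.371ms @ 4/7 + 364.742ms (8/7)
3. 547.112ms @ 12/7 + 182.371ms (4/7)
4. 729.483ms @ 16/7 + 182.371ms (4/7)
5. 911.854ms @ 20/7 + 182.371ms (4/7)
6. 1094.225ms @ 24/7 + 91.185ms (2/7)
7. 1185.41ms @ 26/7 + 91.185ms (2/7)

note 4 onset = 16/7b = 729.483ms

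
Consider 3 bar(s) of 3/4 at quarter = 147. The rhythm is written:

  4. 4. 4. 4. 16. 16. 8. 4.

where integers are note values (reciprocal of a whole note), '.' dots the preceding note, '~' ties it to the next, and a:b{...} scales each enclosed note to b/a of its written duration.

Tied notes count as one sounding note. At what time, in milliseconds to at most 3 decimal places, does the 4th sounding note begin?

1. 0.0ms @ 0 + 612.245ms (3/2)
2. 612.245ms @ 3/2 + 612.245ms (3/2)
3. 1224.49ms @ 3 + 612.245ms (3/2)
4. 1836.735ms @ 9/2 + 612.245ms (3/2)
5. 2448.98ms @ 6 + 153.061ms (3/8)
6. 2602.041ms @ 51/8 + 153.061ms (3/8)
7. 2755.102ms @ 27/4 + 306.122ms (3/4)
8. 3061.224ms @ 15/2 + 612.245ms (3/2)

note 4 onset = 9/2b = 1836.735ms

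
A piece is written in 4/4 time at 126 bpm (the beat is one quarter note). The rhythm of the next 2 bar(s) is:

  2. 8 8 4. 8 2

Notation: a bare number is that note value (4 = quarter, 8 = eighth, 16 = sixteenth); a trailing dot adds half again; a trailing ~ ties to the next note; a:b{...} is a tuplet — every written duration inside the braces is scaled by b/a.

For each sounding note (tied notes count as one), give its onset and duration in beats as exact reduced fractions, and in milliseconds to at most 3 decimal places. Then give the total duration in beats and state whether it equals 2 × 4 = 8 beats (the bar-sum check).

1) 0.0ms=0b +1428.571ms=3b
2) 1428.571ms=3b +238.095ms=1/2b
3) 1666.667ms=7/2b +238.095ms=1/2b
4) 1904.762ms=4b +714.286ms=3/2b
5) 2619.048ms=11/2b +238.095ms=1/2b
6) 2857.143ms=6b +952.381ms=2b
Σ=8b of 8 (126bpm 4/4) — PASS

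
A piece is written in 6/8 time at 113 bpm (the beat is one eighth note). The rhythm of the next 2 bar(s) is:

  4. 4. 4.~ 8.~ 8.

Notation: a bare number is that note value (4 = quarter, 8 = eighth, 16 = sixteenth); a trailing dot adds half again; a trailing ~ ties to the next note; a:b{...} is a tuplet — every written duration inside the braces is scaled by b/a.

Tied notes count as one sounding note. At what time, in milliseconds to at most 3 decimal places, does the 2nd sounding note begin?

1. 0.0ms @ 0 + 1592.92ms (3)
2. 1592.92ms @ 3 + 1592.92ms (3)
3. 3185.841ms @ 6 + 3185.841ms (6)

note 2 onset = 3b = 1592.92ms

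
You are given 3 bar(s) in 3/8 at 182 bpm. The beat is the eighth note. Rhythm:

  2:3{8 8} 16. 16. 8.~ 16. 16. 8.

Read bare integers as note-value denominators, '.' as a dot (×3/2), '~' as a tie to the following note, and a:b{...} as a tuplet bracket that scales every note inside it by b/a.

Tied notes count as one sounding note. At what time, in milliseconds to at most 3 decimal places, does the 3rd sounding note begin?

note 3 onset = 3b = 989.011ms

1. 0.0ms @ 0 + 494.505ms (3/2)
2. 494.505ms @ 3/2 + 494.505ms (3/2)
3. 989.011ms @ 3 + 247.253ms (3/4)
4. 1236.264ms @ 15/4 + 247.253ms (3/4)
5. 1483.516ms @ 9/2 + 741.758ms (9/4)
6. 2225.275ms @ 27/4 + 247.253ms (3/4)
7. 2472.527ms @ 15/2 + 494.505ms (3/2)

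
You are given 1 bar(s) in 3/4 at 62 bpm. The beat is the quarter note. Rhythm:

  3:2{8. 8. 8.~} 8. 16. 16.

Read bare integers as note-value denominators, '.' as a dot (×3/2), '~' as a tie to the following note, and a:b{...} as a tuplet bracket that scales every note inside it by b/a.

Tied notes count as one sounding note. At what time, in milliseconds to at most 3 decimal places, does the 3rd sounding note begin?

1. 0.0ms @ 0 + 483.871ms (1/2)
2. 483.871ms @ 1/2 + 483.871ms (1/2)
3. 967.742ms @ 1 + 1209.677ms (5/4)
4. 2177.419ms @ 9/4 + 362.903ms (3/8)
5. 2540.323ms @ 21/8 + 362.903ms (3/8)

note 3 onset = 1b = 967.742ms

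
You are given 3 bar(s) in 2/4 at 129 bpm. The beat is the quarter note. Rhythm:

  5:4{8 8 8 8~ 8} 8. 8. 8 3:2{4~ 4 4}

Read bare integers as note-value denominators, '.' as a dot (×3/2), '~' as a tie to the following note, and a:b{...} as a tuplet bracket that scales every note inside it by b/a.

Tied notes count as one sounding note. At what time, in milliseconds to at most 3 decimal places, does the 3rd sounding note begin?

1. 0.0ms @ 0 + 186.047ms (2/5)
2. 186.047ms @ 2/5 + 186.047ms (2/5)
3. 372.093ms @ 4/5 + 186.047ms (2/5)
4. 558.14ms @ 6/5 + 372.093ms (4/5)
5. 930.233ms @ 2 + 348.837ms (3/4)
6. 1279.07ms @ 11/4 + 348.837ms (3/4)
7. 1627.907ms @ 7/2 + 232.558ms (1/2)
8. 1860.465ms @ 4 + 620.155ms (4/3)
9. 2480.62ms @ 16/3 + 310.078ms (2/3)

note 3 onset = 4/5b = 372.093ms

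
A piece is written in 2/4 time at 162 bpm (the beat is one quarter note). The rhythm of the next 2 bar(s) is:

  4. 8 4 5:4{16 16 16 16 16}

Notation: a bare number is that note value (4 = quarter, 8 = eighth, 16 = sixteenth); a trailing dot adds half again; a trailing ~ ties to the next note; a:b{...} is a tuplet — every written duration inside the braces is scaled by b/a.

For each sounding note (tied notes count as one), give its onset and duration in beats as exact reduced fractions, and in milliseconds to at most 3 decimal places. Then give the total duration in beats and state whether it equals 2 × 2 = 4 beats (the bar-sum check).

1) 0.0ms=0b +555.556ms=3/2b
2) 555.556ms=3/2b +185.185ms=1/2b
3) 740.741ms=2b +370.37ms=1b
4) 1111.111ms=3b +74.074ms=1/5b
5) 1185.185ms=16/5b +74.074ms=1/5b
6) 1259.259ms=17/5b +74.074ms=1/5b
7) 1333.333ms=18/5b +74.074ms=1/5b
8) 1407.407ms=19/5b +74.074ms=1/5b
Σ=4b of 4 (162bpm 2/4) — PASS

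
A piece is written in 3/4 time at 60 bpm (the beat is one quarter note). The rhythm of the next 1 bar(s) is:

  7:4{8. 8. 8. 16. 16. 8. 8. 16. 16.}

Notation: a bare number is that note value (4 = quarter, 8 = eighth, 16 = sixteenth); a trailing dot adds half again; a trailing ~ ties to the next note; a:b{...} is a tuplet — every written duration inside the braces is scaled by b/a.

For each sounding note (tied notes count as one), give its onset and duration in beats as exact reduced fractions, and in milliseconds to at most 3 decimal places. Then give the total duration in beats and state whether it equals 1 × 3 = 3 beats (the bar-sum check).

1) 0.0ms=0b +428.571ms=3/7b
2) 428.571ms=3/7b +428.571ms=3/7b
3) 857.143ms=6/7b +428.571ms=3/7b
4) 1285.714ms=9/7b +214.286ms=3/14b
5) 1500.0ms=3/2b +214.286ms=3/14b
6) 1714.286ms=12/7b +428.571ms=3/7b
7) 2142.857ms=15/7b +428.571ms=3/7b
8) 2571.429ms=18/7b +214.286ms=3/14b
9) 2785.714ms=39/14b +214.286ms=3/14b
Σ=3b of 3 (60bpm 3/4) — PASS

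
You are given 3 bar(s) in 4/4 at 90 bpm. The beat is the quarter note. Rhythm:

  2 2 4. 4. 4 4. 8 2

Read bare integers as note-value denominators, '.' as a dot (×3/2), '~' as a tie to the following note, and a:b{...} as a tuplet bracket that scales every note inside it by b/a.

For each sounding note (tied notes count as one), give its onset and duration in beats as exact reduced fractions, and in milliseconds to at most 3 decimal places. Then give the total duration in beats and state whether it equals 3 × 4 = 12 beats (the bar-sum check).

1) 0.0ms=0b +1333.333ms=2b
2) 1333.333ms=2b +1333.333ms=2b
3) 2666.667ms=4b +1000.0ms=3/2b
4) 3666.667ms=11/2b +1000.0ms=3/2b
5) 4666.667ms=7b +666.667ms=1b
6) 5333.333ms=8b +1000.0ms=3/2b
7) 6333.333ms=19/2b +333.333ms=1/2b
8) 6666.667ms=10b +1333.333ms=2b
Σ=12b of 12 (90bpm 4/4) — PASS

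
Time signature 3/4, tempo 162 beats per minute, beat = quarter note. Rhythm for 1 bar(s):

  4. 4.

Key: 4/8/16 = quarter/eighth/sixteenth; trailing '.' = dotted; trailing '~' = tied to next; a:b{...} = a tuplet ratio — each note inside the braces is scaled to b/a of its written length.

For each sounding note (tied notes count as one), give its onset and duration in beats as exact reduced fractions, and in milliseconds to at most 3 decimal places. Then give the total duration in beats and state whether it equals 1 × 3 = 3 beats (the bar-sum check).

1) 0.0ms=0b +555.556ms=3/2b
2) 555.556ms=3/2b +555.556ms=3/2b
Σ=3b of 3 (162bpm 3/4) — PASS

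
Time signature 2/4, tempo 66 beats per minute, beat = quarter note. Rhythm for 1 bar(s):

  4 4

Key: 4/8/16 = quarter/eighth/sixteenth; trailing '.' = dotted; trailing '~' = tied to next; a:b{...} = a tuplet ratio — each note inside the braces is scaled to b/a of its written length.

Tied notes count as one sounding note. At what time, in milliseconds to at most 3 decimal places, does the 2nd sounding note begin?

note 2 onset = 1b = 909.091ms

1. 0.0ms @ 0 + 909.091ms (1)
2. 909.091ms @ 1 + 909.091ms (1)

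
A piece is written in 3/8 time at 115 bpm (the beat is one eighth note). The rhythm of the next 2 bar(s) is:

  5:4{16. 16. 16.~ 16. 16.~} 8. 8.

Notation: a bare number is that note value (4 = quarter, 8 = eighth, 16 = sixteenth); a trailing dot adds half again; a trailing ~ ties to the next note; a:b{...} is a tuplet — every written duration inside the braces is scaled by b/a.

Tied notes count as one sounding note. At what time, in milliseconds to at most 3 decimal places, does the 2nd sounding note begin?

note 2 onset = 3/5b = 313.043ms

1. 0.0ms @ 0 + 313.043ms (3/5)
2. 313.043ms @ 3/5 + 313.043ms (3/5)
3. 626.087ms @ 6/5 + 626.087ms (6/5)
4. 1252.174ms @ 12/5 + 1095.652ms (21/10)
5. 2347.826ms @ 9/2 + 782.609ms (3/2)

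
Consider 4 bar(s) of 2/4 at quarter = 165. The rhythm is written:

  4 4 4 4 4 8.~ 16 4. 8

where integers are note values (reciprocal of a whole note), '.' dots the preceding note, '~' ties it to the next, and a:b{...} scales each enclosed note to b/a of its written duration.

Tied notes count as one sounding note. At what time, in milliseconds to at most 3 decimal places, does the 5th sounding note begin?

1. 0.0ms @ 0 + 363.636ms (1)
2. 363.636ms @ 1 + 363.636ms (1)
3. 727.273ms @ 2 + 363.636ms (1)
4. 1090.909ms @ 3 + 363.636ms (1)
5. 1454.545ms @ 4 + 363.636ms (1)
6. 1818.182ms @ 5 + 363.636ms (1)
7. 2181.818ms @ 6 + 545.455ms (3/2)
8. 2727.273ms @ 15/2 + 181.818ms (1/2)

note 5 onset = 4b = 1454.545ms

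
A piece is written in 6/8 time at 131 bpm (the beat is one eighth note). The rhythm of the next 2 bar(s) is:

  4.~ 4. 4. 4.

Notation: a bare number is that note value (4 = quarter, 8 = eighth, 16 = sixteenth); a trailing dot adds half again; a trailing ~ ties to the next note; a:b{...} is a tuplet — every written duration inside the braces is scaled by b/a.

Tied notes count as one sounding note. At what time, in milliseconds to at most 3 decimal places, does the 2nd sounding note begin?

note 2 onset = 6b = 2748.092ms

1. 0.0ms @ 0 + 2748.092ms (6)
2. 2748.092ms @ 6 + 1374.046ms (3)
3. 4122.137ms @ 9 + 1374.046ms (3)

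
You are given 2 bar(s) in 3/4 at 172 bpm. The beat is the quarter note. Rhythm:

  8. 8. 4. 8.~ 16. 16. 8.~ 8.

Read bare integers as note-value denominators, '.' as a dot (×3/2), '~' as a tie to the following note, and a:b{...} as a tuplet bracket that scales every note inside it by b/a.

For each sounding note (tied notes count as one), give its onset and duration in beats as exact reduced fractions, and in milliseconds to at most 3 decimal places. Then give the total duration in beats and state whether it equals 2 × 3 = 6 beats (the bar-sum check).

1) 0.0ms=0b +261.628ms=3/4b
2) 261.628ms=3/4b +261.628ms=3/4b
3) 523.256ms=3/2b +523.256ms=3/2b
4) 1046.512ms=3b +392.442ms=9/8b
5) 1438.953ms=33/8b +130.814ms=3/8b
6) 1569.767ms=9/2b +523.256ms=3/2b
Σ=6b of 6 (172bpm 3/4) — PASS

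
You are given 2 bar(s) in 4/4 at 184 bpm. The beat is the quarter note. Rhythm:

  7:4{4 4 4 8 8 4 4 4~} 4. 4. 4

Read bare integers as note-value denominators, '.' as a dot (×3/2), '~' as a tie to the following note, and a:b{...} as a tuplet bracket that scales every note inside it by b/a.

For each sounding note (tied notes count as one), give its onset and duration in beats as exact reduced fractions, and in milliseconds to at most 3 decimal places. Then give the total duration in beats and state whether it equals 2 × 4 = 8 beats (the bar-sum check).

1) 0.0ms=0b +186.335ms=4/7b
2) 186.335ms=4/7b +186.335ms=4/7b
3) 372.671ms=8/7b +186.335ms=4/7b
4) 559.006ms=12/7b +93.168ms=2/7b
5) 652.174ms=2b +93.168ms=2/7b
6) 745.342ms=16/7b +186.335ms=4/7b
7) 931.677ms=20/7b +186.335ms=4/7b
8) 1118.012ms=24/7b +675.466ms=29/14b
9) 1793.478ms=11/2b +489.13ms=3/2b
10) 2282.609ms=7b +326.087ms=1b
Σ=8b of 8 (184bpm 4/4) — PASS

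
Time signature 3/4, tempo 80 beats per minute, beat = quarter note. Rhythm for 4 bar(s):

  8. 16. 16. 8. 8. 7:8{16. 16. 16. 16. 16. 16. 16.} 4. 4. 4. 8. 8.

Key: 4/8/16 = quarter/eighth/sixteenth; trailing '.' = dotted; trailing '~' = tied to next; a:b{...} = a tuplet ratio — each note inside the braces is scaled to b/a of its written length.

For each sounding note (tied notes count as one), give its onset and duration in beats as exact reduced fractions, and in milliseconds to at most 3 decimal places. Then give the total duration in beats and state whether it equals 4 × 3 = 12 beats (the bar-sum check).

1) 0.0ms=0b +562.5ms=3/4b
2) 562.5ms=3/4b +281.25ms=3/8b
3) 843.75ms=9/8b +281.25ms=3/8b
4) 1125.0ms=3/2b +562.5ms=3/4b
5) 1687.5ms=9/4b +562.5ms=3/4b
6) 2250.0ms=3b +321.429ms=3/7b
7) 2571.429ms=24/7b +321.429ms=3/7b
8) 2892.857ms=27/7b +321.429ms=3/7b
9) 3214.286ms=30/7b +321.429ms=3/7b
10) 3535.714ms=33/7b +321.429ms=3/7b
11) 3857.143ms=36/7b +321.429ms=3/7b
12) 4178.571ms=39/7b +321.429ms=3/7b
13) 4500.0ms=6b +1125.0ms=3/2b
14) 5625.0ms=15/2b +1125.0ms=3/2b
15) 6750.0ms=9b +1125.0ms=3/2b
16) 7875.0ms=21/2b +562.5ms=3/4b
17) 8437.5ms=45/4b +562.5ms=3/4b
Σ=12b of 12 (80bpm 3/4) — PASS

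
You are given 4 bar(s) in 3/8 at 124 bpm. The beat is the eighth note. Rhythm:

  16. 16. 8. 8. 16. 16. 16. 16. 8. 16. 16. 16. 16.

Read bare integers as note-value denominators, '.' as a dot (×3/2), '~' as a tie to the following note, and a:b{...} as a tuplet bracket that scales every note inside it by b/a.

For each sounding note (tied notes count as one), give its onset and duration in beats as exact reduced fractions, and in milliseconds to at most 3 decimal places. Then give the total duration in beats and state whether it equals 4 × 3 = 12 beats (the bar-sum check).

1) 0.0ms=0b +362.903ms=3/4b
2) 362.903ms=3/4b +362.903ms=3/4b
3) 725.806ms=3/2b +725.806ms=3/2b
4) 1451.613ms=3b +725.806ms=3/2b
5) 2177.419ms=9/2b +362.903ms=3/4b
6) 2540.323ms=21/4b +362.903ms=3/4b
7) 2903.226ms=6b +362.903ms=3/4b
8) 3266.129ms=27/4b +362.903ms=3/4b
9) 3629.032ms=15/2b +725.806ms=3/2b
10) 4354.839ms=9b +362.903ms=3/4b
11) 4717.742ms=39/4b +362.903ms=3/4b
12) 5080.645ms=21/2b +362.903ms=3/4b
13) 5443.548ms=45/4b +362.903ms=3/4b
Σ=12b of 12 (124bpm 3/8) — PASS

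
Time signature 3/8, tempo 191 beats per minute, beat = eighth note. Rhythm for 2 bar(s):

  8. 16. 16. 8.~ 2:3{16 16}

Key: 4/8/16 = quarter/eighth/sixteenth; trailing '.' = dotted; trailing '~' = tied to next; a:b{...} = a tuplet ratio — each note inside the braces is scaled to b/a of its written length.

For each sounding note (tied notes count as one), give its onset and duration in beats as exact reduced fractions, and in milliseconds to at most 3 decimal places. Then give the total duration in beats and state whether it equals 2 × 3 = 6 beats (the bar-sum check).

1) 0.0ms=0b +471.204ms=3/2b
2) 471.204ms=3/2b +235.602ms=3/4b
3) 706.806ms=9/4b +235.602ms=3/4b
4) 942.408ms=3b +706.806ms=9/4b
5) 1649.215ms=21/4b +235.602ms=3/4b
Σ=6b of 6 (191bpm 3/8) — PASS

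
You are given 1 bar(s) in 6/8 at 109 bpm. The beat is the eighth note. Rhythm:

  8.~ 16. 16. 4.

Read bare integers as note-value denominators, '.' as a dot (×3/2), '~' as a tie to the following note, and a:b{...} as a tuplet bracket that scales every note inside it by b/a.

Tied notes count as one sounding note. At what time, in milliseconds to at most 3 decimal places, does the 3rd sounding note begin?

1. 0.0ms @ 0 + 1238.532ms (9/4)
2. 1238.532ms @ 9/4 + 412.844ms (3/4)
3. 1651.376ms @ 3 + 1651.376ms (3)

note 3 onset = 3b = 1651.376ms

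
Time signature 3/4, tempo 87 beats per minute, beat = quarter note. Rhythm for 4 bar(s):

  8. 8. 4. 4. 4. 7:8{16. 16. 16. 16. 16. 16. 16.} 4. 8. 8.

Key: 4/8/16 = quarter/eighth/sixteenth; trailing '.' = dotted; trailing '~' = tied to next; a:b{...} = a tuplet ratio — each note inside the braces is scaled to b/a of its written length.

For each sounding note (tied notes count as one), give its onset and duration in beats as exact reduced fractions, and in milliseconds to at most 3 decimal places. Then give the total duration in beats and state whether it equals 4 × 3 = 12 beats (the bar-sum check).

1) 0.0ms=0b +517.241ms=3/4b
2) 517.241ms=3/4b +517.241ms=3/4b
3) 1034.483ms=3/2b +1034.483ms=3/2b
4) 2068.966ms=3b +1034.483ms=3/2b
5) 3103.448ms=9/2b +1034.483ms=3/2b
6) 4137.931ms=6b +295.567ms=3/7b
7) 4433.498ms=45/7b +295.567ms=3/7b
8) 4729.064ms=48/7b +295.567ms=3/7b
9) 5024.631ms=51/7b +295.567ms=3/7b
10) 5320.197ms=54/7b +295.567ms=3/7b
11) 5615.764ms=57/7b +295.567ms=3/7b
12) 5911.33ms=60/7b +295.567ms=3/7b
13) 6206.897ms=9b +1034.483ms=3/2b
14) 7241.379ms=21/2b +517.241ms=3/4b
15) 7758.621ms=45/4b +517.241ms=3/4b
Σ=12b of 12 (87bpm 3/4) — PASS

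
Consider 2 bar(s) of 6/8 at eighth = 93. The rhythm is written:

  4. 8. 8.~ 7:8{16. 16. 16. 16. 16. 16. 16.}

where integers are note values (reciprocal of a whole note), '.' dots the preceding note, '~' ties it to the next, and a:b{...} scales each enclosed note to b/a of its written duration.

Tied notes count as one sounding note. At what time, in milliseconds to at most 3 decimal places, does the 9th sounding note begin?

note 9 onset = 78/7b = 7188.94ms

1. 0.0ms @ 0 + 1935.484ms (3)
2. 1935.484ms @ 3 + 967.742ms (3/2)
3. 2903.226ms @ 9/2 + 1520.737ms (33/14)
4. 4423.963ms @ 48/7 + 552.995ms (6/7)
5. 4976.959ms @ 54/7 + 552.995ms (6/7)
6. 5529.954ms @ 60/7 + 552.995ms (6/7)
7. 6082.949ms @ 66/7 + 552.995ms (6/7)
8. 6635.945ms @ 72/7 + 552.995ms (6/7)
9. 7188.94ms @ 78/7 + 552.995ms (6/7)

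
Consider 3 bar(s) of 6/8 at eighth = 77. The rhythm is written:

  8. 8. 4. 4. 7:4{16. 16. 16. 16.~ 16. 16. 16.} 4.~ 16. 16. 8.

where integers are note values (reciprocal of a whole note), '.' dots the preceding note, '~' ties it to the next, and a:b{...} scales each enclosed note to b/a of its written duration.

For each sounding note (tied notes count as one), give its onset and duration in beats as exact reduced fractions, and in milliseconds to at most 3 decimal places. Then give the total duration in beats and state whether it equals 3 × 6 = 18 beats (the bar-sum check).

1) 0.0ms=0b +1168.831ms=3/2b
2) 1168.831ms=3/2b +1168.831ms=3/2b
3) 2337.662ms=3b +2337.662ms=3b
4) 4675.325ms=6b +2337.662ms=3b
5) 7012.987ms=9b +333.952ms=3/7b
6) 7346.939ms=66/7b +333.952ms=3/7b
7) 7680.891ms=69/7b +333.952ms=3/7b
8) 8014.842ms=72/7b +667.904ms=6/7b
9) 8682.746ms=78/7b +333.952ms=3/7b
10) 9016.698ms=81/7b +333.952ms=3/7b
11) 9350.649ms=12b +2922.078ms=15/4b
12) 12272.727ms=63/4b +584.416ms=3/4b
13) 12857.143ms=33/2b +1168.831ms=3/2b
Σ=18b of 18 (77bpm 6/8) — PASS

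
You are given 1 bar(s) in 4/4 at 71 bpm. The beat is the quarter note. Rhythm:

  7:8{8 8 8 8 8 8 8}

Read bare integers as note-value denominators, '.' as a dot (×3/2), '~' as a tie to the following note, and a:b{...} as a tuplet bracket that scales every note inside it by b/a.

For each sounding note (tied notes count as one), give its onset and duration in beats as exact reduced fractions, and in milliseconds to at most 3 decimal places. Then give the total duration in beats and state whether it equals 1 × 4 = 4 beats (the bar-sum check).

1) 0.0ms=0b +482.897ms=4/7b
2) 482.897ms=4/7b +482.897ms=4/7b
3) 965.795ms=8/7b +482.897ms=4/7b
4) 1448.692ms=12/7b +482.897ms=4/7b
5) 1931.59ms=16/7b +482.897ms=4/7b
6) 2414.487ms=20/7b +482.897ms=4/7b
7) 2897.384ms=24/7b +482.897ms=4/7b
Σ=4b of 4 (71bpm 4/4) — PASS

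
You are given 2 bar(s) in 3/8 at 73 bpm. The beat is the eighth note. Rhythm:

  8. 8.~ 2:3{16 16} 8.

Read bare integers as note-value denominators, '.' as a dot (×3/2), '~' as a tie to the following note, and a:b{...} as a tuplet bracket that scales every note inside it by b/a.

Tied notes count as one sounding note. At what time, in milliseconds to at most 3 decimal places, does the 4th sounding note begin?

note 4 onset = 9/2b = 3698.63ms

1. 0.0ms @ 0 + 1232.877ms (3/2)
2. 1232.877ms @ 3/2 + 1849.315ms (9/4)
3. 3082.192ms @ 15/4 + 616.438ms (3/4)
4. 3698.63ms @ 9/2 + 1232.877ms (3/2)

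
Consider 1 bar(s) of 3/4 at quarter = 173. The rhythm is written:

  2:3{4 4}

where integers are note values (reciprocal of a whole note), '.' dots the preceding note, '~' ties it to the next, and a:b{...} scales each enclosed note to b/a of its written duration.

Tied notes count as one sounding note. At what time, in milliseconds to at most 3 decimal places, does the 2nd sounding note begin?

note 2 onset = 3/2b = 520.231ms

1. 0.0ms @ 0 + 520.231ms (3/2)
2. 520.231ms @ 3/2 + 520.231ms (3/2)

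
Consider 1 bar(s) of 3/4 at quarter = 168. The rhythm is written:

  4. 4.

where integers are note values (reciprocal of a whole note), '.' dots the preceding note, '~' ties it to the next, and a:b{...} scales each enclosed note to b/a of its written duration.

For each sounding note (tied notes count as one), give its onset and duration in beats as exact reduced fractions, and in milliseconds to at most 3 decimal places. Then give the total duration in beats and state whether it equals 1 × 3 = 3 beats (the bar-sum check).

1) 0.0ms=0b +535.714ms=3/2b
2) 535.714ms=3/2b +535.714ms=3/2b
Σ=3b of 3 (168bpm 3/4) — PASS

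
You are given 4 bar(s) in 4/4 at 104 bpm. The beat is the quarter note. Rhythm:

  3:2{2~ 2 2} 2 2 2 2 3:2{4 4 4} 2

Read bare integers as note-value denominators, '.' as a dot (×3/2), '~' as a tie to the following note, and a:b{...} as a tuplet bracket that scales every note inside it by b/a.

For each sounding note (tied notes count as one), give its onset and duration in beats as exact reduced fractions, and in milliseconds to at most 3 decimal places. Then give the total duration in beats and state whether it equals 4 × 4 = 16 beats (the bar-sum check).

1) 0.0ms=0b +1538.462ms=8/3b
2) 1538.462ms=8/3b +769.231ms=4/3b
3) 2307.692ms=4b +1153.846ms=2b
4) 3461.538ms=6b +1153.846ms=2b
5) 4615.385ms=8b +1153.846ms=2b
6) 5769.231ms=10b +1153.846ms=2b
7) 6923.077ms=12b +384.615ms=2/3b
8) 7307.692ms=38/3b +384.615ms=2/3b
9) 7692.308ms=40/3b +384.615ms=2/3b
10) 8076.923ms=14b +1153.846ms=2b
Σ=16b of 16 (104bpm 4/4) — PASS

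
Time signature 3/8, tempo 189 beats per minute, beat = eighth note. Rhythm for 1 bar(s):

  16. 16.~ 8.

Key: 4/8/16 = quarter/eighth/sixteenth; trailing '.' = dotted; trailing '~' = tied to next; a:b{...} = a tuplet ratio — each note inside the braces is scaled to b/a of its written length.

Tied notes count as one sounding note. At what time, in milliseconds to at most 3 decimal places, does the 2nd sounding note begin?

note 2 onset = 3/4b = 238.095ms

1. 0.0ms @ 0 + 238.095ms (3/4)
2. 238.095ms @ 3/4 + 714.286ms (9/4)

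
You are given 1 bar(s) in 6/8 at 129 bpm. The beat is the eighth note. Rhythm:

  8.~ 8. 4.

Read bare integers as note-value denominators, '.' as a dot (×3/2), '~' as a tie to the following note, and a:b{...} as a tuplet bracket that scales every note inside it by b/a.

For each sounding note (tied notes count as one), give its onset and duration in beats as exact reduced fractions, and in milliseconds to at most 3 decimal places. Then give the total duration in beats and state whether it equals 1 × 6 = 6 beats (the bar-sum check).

1) 0.0ms=0b +1395.349ms=3b
2) 1395.349ms=3b +1395.349ms=3b
Σ=6b of 6 (129bpm 6/8) — PASS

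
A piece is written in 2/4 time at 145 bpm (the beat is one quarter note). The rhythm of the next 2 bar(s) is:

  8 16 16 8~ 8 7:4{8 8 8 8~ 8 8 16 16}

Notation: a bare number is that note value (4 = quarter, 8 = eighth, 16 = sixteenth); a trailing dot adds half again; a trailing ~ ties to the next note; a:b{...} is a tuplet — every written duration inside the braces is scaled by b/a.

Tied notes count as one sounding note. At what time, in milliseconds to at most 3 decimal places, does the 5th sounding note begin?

1. 0.0ms @ 0 + 206.897ms (1/2)
2. 206.897ms @ 1/2 + 103.448ms (1/4)
3. 310.345ms @ 3/4 + 103.448ms (1/4)
4. 413.793ms @ 1 + 413.793ms (1)
5. 827.586ms @ 2 + 118.227ms (2/7)
6. 945.813ms @ 16/7 + 118.227ms (2/7)
7. 1064.039ms @ 18/7 + 118.227ms (2/7)
8. 1182.266ms @ 20/7 + 236.453ms (4/7)
9. 1418.719ms @ 24/7 + 118.227ms (2/7)
10. 1536.946ms @ 26/7 + 59.113ms (1/7)
11. 1596.059ms @ 27/7 + 59.113ms (1/7)

note 5 onset = 2b = 827.586ms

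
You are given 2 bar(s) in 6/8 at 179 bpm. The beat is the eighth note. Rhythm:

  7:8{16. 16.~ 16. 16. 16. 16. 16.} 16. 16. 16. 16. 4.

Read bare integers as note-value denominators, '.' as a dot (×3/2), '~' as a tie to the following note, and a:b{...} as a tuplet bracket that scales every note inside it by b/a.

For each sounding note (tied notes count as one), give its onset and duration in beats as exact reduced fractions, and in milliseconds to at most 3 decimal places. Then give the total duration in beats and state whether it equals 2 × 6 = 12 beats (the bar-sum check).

1) 0.0ms=0b +287.31ms=6/7b
2) 287.31ms=6/7b +574.621ms=12/7b
3) 861.931ms=18/7b +287.31ms=6/7b
4) 1149.242ms=24/7b +287.31ms=6/7b
5) 1436.552ms=30/7b +287.31ms=6/7b
6) 1723.863ms=36/7b +287.31ms=6/7b
7) 2011.173ms=6b +251.397ms=3/4b
8) 2262.57ms=27/4b +251.397ms=3/4b
9) 2513.966ms=15/2b +251.397ms=3/4b
10) 2765.363ms=33/4b +251.397ms=3/4b
11) 3016.76ms=9b +1005.587ms=3b
Σ=12b of 12 (179bpm 6/8) — PASS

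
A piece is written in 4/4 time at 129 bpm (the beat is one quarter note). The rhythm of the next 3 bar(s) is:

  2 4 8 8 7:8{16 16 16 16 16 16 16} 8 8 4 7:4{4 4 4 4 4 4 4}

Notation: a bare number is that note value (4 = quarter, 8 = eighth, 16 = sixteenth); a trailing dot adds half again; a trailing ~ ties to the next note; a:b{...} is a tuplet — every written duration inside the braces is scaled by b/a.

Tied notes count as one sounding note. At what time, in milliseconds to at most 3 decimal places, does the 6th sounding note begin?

1. 0.0ms @ 0 + 930.233ms (2)
2. 930.233ms @ 2 + 465.116ms (1)
3. 1395.349ms @ 3 + 232.558ms (1/2)
4. 1627.907ms @ 7/2 + 232.558ms (1/2)
5. 1860.465ms @ 4 + 132.89ms (2/7)
6. 1993.355ms @ 30/7 + 132.89ms (2/7)
7. 2126.246ms @ 32/7 + 132.89ms (2/7)
8. 2259.136ms @ 34/7 + 132.89ms (2/7)
9. 2392.027ms @ 36/7 + 132.89ms (2/7)
10. 2524.917ms @ 38/7 + 132.89ms (2/7)
11. 2657.807ms @ 40/7 + 132.89ms (2/7)
12. 2790.698ms @ 6 + 232.558ms (1/2)
13. 3023.256ms @ 13/2 + 232.558ms (1/2)
14. 3255.814ms @ 7 + 465.116ms (1)
15. 3720.93ms @ 8 + 265.781ms (4/7)
16. 3986.711ms @ 60/7 + 265.781ms (4/7)
17. 4252.492ms @ 64/7 + 265.781ms (4/7)
18. 4518.272ms @ 68/7 + 265.781ms (4/7)
19. 4784.053ms @ 72/7 + 265.781ms (4/7)
20. 5049.834ms @ 76/7 + 265.781ms (4/7)
21. 5315.615ms @ 80/7 + 265.781ms (4/7)

note 6 onset = 30/7b = 1993.355ms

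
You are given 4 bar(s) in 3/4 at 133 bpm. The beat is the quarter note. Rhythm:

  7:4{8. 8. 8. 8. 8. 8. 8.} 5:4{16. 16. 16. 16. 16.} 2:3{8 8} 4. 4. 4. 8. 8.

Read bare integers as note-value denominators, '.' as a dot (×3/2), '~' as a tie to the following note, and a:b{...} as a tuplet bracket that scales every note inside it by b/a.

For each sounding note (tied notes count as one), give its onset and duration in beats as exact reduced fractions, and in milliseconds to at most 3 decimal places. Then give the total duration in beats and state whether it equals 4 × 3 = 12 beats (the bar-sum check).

1) 0.0ms=0b +193.34ms=3/7b
2) 193.34ms=3/7b +193.34ms=3/7b
3) 386.681ms=6/7b +193.34ms=3/7b
4) 580.021ms=9/7b +193.34ms=3/7b
5) 773.362ms=12/7b +193.34ms=3/7b
6) 966.702ms=15/7b +193.34ms=3/7b
7) 1160.043ms=18/7b +193.34ms=3/7b
8) 1353.383ms=3b +135.338ms=3/10b
9) 1488.722ms=33/10b +135.338ms=3/10b
10) 1624.06ms=18/5b +135.338ms=3/10b
11) 1759.398ms=39/10b +135.338ms=3/10b
12) 1894.737ms=21/5b +135.338ms=3/10b
13) 2030.075ms=9/2b +338.346ms=3/4b
14) 2368.421ms=21/4b +338.346ms=3/4b
15) 2706.767ms=6b +676.692ms=3/2b
16) 3383.459ms=15/2b +676.692ms=3/2b
17) 4060.15ms=9b +676.692ms=3/2b
18) 4736.842ms=21/2b +338.346ms=3/4b
19) 5075.188ms=45/4b +338.346ms=3/4b
Σ=12b of 12 (133bpm 3/4) — PASS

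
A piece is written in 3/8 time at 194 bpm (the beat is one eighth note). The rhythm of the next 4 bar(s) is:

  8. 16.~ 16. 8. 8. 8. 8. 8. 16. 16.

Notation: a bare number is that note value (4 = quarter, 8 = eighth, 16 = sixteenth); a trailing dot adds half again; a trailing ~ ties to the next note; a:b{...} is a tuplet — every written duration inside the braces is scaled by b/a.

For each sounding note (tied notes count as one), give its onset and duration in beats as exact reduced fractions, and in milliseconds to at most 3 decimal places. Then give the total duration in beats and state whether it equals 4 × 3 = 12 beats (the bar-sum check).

1) 0.0ms=0b +463.918ms=3/2b
2) 463.918ms=3/2b +463.918ms=3/2b
3) 927.835ms=3b +463.918ms=3/2b
4) 1391.753ms=9/2b +463.918ms=3/2b
5) 1855.67ms=6b +463.918ms=3/2b
6) 2319.588ms=15/2b +463.918ms=3/2b
7) 2783.505ms=9b +463.918ms=3/2b
8) 3247.423ms=21/2b +231.959ms=3/4b
9) 3479.381ms=45/4b +231.959ms=3/4b
Σ=12b of 12 (194bpm 3/8) — PASS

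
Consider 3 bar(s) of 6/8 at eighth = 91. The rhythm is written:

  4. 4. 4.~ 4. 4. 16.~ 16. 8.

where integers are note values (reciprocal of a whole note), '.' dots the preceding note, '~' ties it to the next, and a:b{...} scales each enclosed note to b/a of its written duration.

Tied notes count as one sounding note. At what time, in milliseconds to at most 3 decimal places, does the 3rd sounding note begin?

1. 0.0ms @ 0 + 1978.022ms (3)
2. 1978.022ms @ 3 + 1978.022ms (3)
3. 3956.044ms @ 6 + 3956.044ms (6)
4. 7912.088ms @ 12 + 1978.022ms (3)
5. 9890.11ms @ 15 + 989.011ms (3/2)
6. 10879.121ms @ 33/2 + 989.011ms (3/2)

note 3 onset = 6b = 3956.044ms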